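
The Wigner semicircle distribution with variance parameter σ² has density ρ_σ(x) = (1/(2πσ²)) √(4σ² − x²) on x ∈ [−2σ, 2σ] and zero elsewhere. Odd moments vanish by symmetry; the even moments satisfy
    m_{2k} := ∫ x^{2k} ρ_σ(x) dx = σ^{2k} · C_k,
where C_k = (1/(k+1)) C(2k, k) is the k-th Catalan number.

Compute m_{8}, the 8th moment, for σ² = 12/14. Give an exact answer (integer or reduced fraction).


By the scaled semicircle moment identity, m_{2k} = σ^{2k} · C_k with k = 4.
C_4 = (1/(k+1)) · C(2k, k) = (1/5) · C(8, 4) = (1/5) · 70 = 14.
σ^{2k} = (σ²)^k = (12/14)^4 = 1296/2401.

Therefore m_{8} = σ^{8} · C_4 = (1296/2401) · 14 = 2592/343.


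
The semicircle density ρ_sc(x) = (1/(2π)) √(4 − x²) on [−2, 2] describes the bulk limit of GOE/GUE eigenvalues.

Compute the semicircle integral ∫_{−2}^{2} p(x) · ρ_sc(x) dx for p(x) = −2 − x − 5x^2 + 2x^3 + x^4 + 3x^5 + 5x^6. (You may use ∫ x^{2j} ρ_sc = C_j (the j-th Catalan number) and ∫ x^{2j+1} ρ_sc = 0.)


Write p(x) = Σ a_i x^i, split into monomials and integrate each against ρ_sc separately.
Using ∫ x^{2j} ρ_sc = C_j = (1/(j+1)) C(2j, j) (Catalan numbers) and ∫ x^{2j+1} ρ_sc = 0 (odd monomials vanish by symmetry):
  i = 0 (even): a_0 · C_{0} = -2 · 1 = -2
  i = 1 (odd): ∫ x^1 ρ_sc = 0 (vanishes)
  i = 2 (even): a_2 · C_{1} = -5 · 1 = -5
  i = 3 (odd): ∫ x^3 ρ_sc = 0 (vanishes)
  i = 4 (even): a_4 · C_{2} = 1 · 2 = 2
  i = 5 (odd): ∫ x^5 ρ_sc = 0 (vanishes)
  i = 6 (even): a_6 · C_{3} = 5 · 5 = 25

Summing the contributions: ∫_{−2}^{2} p(x) ρ_sc(x) dx = (-2) + (-5) + 2 + 25 = 20.


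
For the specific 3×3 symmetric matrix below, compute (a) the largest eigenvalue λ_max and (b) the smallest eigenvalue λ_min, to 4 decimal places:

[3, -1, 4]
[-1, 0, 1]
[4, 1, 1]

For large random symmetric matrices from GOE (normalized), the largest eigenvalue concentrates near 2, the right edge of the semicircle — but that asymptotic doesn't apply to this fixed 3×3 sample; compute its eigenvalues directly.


Since M is real symmetric, all three eigenvalues are real; they are the roots of det(λI − M) = λ³ − (tr M) λ² + s λ − det M, where s is the sum of the principal 2×2 minors.
tr M = 3 + 0 + 1 = 4.
s = (3·0 − (-1)²) + (3·1 − 4²) + (0·1 − 1²) = -1 + (-13) + (-1) = -15.
det M (expand along row 1) = 3·(-1) − (-1)·(-5) + 4·(-1) = -12.
Characteristic polynomial: λ³ − 4λ² − 15λ + 12 = 0.
Substitute λ = y + (tr M)/3 = y + 1.333333 to remove the quadratic term: y³ + p·y + q = 0 with p = s − (tr M)²/3 = -20.333333 and q = −2(tr M)³/27 + (tr M)·s/3 − det M = -12.740741.
Three real roots ⇒ use the trigonometric (Viète) form: r = 2√(−p/3) = 5.206833, φ = arccos(3q/(p·r)) = arccos(0.361022) = 1.201433 rad.
y_k = r·cos(φ/3 − 2πk/3) for k = 0, 1, 2 gives y = 4.794842, -0.639453, -4.155389.
λ_k = y_k + 1.333333 gives λ = 6.1282, 0.6939, -2.8221 (check: the sum is 4.0000 = tr M).

Hence λ_max = 6.1282 and λ_min = -2.8221.


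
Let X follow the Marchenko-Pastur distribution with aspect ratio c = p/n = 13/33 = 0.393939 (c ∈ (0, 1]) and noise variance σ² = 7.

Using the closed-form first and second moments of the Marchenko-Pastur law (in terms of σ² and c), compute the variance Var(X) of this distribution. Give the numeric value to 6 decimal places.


Recall the MP moments m_1 = E[X] = σ² and m_2 = E[X²] = σ⁴ (1 + c).
m_1 = E[X] = σ² = 7, so m_1² = 49.
m_2 = E[X²] = σ⁴ (1 + c) = 49 · (1 + 0.393939) = 49 · 1.393939 = 68.303030.
(Note m_2 − m_1² simplifies to c · σ⁴ = 0.393939 · 49.)

Var(X) = m_2 − m_1² = 68.303030 − 49 = 19.303030.


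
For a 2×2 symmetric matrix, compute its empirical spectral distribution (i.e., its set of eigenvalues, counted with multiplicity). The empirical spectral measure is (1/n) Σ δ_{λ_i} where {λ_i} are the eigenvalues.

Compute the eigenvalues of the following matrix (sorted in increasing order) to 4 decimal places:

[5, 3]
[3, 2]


Since M is real symmetric, both eigenvalues are real; they are the roots of det(λI − M) = λ² − (tr M) λ + det M.
tr M = 5 + 2 = 7.
det M = 5·2 − 3² = 10 − 9 = 1.
Characteristic polynomial: λ² − 7λ + 1 = 0.
Discriminant Δ = (tr M)² − 4·det M = 49 − 4 = 45; √Δ = 6.708204.
λ = (tr M ± √Δ)/2 = (7 ± 6.708204)/2, giving (tr M − √Δ)/2 = 0.1459 and (tr M + √Δ)/2 = 6.8541.

Eigenvalues sorted in increasing order: [0.1459, 6.8541].


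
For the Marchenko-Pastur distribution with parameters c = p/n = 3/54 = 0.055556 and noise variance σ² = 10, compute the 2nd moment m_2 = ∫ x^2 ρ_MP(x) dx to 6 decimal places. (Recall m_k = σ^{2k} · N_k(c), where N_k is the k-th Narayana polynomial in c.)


E[X²] = σ⁴ (1 + c) (second MP moment). With σ² = 10 (so σ⁴ = 100) and c = 3/54 = 0.055556: E[X²] = 100 · (1 + 0.055556) = 100 · 1.055556.

So E[X^2] = 105.555556.


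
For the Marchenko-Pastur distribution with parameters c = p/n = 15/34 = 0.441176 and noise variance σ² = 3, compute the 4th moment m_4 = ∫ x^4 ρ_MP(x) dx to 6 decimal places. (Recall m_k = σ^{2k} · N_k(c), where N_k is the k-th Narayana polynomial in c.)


E[X⁴] = σ⁸ (1 + 6c + 6c² + c³) (fourth MP moment). With σ² = 3 (so σ⁸ = 81) and c = 15/34 = 0.441176: E[X⁴] = 81 · (1 + 6·0.441176 + 6·(0.441176)² + (0.441176)³) = 81 · 4.900748.

So E[X^4] = 396.960589.


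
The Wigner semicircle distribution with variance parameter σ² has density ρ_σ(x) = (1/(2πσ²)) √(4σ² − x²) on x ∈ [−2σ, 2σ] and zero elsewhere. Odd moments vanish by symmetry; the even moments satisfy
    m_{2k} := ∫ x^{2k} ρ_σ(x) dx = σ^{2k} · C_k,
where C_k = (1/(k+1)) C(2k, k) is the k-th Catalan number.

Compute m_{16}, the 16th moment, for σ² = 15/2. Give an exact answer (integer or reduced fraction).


By the scaled semicircle moment identity, m_{2k} = σ^{2k} · C_k with k = 8.
C_8 = (1/(k+1)) · C(2k, k) = (1/9) · C(16, 8) = (1/9) · 12870 = 1430.
σ^{2k} = (σ²)^k = (15/2)^8 = 2562890625/256.

Therefore m_{16} = σ^{16} · C_8 = (2562890625/256) · 1430 = 1832466796875/128.


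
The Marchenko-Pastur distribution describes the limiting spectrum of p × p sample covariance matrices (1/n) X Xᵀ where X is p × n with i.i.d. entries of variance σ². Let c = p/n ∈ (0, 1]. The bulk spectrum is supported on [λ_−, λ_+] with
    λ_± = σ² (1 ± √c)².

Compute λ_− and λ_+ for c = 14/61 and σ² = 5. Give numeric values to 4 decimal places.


c = 14/61 = 0.229508; √c = 0.479070.
λ_− = σ² (1 − √c)² = 5 · (1 − 0.479070)² = 5 · (0.520930)² = 1.356840.
λ_+ = σ² (1 + √c)² = 5 · (1 + 0.479070)² = 5 · (1.479070)² = 10.938242.

Rounded to 4 decimal places: λ_− ≈ 1.3568, λ_+ ≈ 10.9382.


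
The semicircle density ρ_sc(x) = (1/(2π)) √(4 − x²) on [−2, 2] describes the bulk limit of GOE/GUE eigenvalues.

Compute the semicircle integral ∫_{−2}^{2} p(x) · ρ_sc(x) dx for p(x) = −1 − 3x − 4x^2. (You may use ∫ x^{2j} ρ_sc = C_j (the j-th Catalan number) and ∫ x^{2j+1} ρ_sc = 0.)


Write p(x) = Σ a_i x^i, split into monomials and integrate each against ρ_sc separately.
Using ∫ x^{2j} ρ_sc = C_j = (1/(j+1)) C(2j, j) (Catalan numbers) and ∫ x^{2j+1} ρ_sc = 0 (odd monomials vanish by symmetry):
  i = 0 (even): a_0 · C_{0} = -1 · 1 = -1
  i = 1 (odd): ∫ x^1 ρ_sc = 0 (vanishes)
  i = 2 (even): a_2 · C_{1} = -4 · 1 = -4

Summing the contributions: ∫_{−2}^{2} p(x) ρ_sc(x) dx = (-1) + (-4) = -5.


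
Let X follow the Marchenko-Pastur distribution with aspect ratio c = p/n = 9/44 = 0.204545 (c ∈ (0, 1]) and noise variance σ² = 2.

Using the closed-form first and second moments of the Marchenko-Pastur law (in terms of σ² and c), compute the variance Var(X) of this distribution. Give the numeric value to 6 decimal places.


Recall the MP moments m_1 = E[X] = σ² and m_2 = E[X²] = σ⁴ (1 + c).
m_1 = E[X] = σ² = 2, so m_1² = 4.
m_2 = E[X²] = σ⁴ (1 + c) = 4 · (1 + 0.204545) = 4 · 1.204545 = 4.818182.
(Note m_2 − m_1² simplifies to c · σ⁴ = 0.204545 · 4.)

Var(X) = m_2 − m_1² = 4.818182 − 4 = 0.818182.


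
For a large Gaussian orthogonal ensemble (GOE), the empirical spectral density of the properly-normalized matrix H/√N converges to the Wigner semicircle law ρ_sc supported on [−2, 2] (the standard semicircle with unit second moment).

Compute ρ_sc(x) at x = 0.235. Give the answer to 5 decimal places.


ρ_sc(x) = (1/(2π)) √(4 − x²). With x = 0.235:
  4 − x² = 4 − (0.235)² = 4 − 0.055225 = 3.944775.
  √(4 − x²) = 1.986146.
  1/(2π) = 0.159155.
  ρ_sc(0.235) = 0.159155 · 1.986146 = 0.316105.

Rounded to 5 decimal places: ρ_sc(0.235) ≈ 0.31610.


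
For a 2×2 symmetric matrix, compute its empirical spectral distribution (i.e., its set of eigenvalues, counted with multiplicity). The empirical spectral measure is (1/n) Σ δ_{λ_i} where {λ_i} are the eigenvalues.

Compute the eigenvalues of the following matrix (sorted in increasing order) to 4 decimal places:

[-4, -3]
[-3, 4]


Since M is real symmetric, both eigenvalues are real; they are the roots of det(λI − M) = λ² − (tr M) λ + det M.
tr M = -4 + 4 = 0.
det M = (-4)·4 − (-3)² = -16 − 9 = -25.
Characteristic polynomial: λ² − 25 = 0.
Discriminant Δ = (tr M)² − 4·det M = 0 − (-100) = 100; √Δ = 10.000000.
λ = (tr M ± √Δ)/2 = (0 ± 10.000000)/2, giving (tr M − √Δ)/2 = -5.0000 and (tr M + √Δ)/2 = 5.0000.

Eigenvalues sorted in increasing order: [-5.0000, 5.0000].


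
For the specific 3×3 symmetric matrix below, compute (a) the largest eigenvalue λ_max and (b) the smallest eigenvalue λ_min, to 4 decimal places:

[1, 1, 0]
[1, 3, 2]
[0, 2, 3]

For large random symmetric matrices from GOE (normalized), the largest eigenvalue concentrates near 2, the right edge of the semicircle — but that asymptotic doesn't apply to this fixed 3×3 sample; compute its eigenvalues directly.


Since M is real symmetric, all three eigenvalues are real; they are the roots of det(λI − M) = λ³ − (tr M) λ² + s λ − det M, where s is the sum of the principal 2×2 minors.
tr M = 1 + 3 + 3 = 7.
s = (1·3 − 1²) + (1·3 − 0²) + (3·3 − 2²) = 2 + 3 + 5 = 10.
det M (expand along row 1) = 1·5 − 1·3 + 0·2 = 2.
Characteristic polynomial: λ³ − 7λ² + 10λ − 2 = 0.
Substitute λ = y + (tr M)/3 = y + 2.333333 to remove the quadratic term: y³ + p·y + q = 0 with p = s − (tr M)²/3 = -6.333333 and q = −2(tr M)³/27 + (tr M)·s/3 − det M = -4.074074.
Three real roots ⇒ use the trigonometric (Viète) form: r = 2√(−p/3) = 2.905933, φ = arccos(3q/(p·r)) = arccos(0.664098) = 0.844509 rad.
y_k = r·cos(φ/3 − 2πk/3) for k = 0, 1, 2 gives y = 2.791552, -0.696662, -2.094891.
λ_k = y_k + 2.333333 gives λ = 5.1249, 1.6367, 0.2384 (check: the sum is 7.0000 = tr M).

Hence λ_max = 5.1249 and λ_min = 0.2384.


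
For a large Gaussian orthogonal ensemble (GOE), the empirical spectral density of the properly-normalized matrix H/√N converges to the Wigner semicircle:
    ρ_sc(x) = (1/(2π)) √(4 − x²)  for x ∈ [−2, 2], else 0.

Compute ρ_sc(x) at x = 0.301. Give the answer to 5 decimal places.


ρ_sc(x) = (1/(2π)) √(4 − x²). With x = 0.301:
  4 − x² = 4 − (0.301)² = 4 − 0.090601 = 3.909399.
  √(4 − x²) = 1.977220.
  1/(2π) = 0.159155.
  ρ_sc(0.301) = 0.159155 · 1.977220 = 0.314684.

Rounded to 5 decimal places: ρ_sc(0.301) ≈ 0.31468.


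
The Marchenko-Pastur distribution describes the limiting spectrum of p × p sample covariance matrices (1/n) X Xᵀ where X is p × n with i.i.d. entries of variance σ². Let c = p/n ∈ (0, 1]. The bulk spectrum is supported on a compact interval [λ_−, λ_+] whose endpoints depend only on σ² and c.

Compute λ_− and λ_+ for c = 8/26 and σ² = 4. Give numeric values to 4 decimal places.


c = 8/26 = 0.307692; √c = 0.554700.
λ_− = σ² (1 − √c)² = 4 · (1 − 0.554700)² = 4 · (0.445300)² = 0.793168.
λ_+ = σ² (1 + √c)² = 4 · (1 + 0.554700)² = 4 · (1.554700)² = 9.668371.

Rounded to 4 decimal places: λ_− ≈ 0.7932, λ_+ ≈ 9.6684.


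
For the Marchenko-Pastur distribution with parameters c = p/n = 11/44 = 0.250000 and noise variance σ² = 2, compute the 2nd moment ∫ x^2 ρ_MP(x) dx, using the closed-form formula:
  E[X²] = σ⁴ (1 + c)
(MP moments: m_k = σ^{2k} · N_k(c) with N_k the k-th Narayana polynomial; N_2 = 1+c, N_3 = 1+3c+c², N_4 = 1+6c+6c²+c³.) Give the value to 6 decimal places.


E[X²] = σ⁴ (1 + c) (second MP moment). With σ² = 2 (so σ⁴ = 4) and c = 11/44 = 0.250000: E[X²] = 4 · (1 + 0.250000) = 4 · 1.250000.

So E[X^2] = 5.000000.


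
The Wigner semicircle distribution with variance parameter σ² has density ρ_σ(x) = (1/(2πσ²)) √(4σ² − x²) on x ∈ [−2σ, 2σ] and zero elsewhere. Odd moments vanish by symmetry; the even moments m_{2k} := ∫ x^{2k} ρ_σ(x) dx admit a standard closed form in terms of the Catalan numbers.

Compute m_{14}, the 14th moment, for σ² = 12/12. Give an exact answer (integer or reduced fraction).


By the scaled semicircle moment identity, m_{2k} = σ^{2k} · C_k with k = 7.
C_7 = (1/(k+1)) · C(2k, k) = (1/8) · C(14, 7) = (1/8) · 3432 = 429.
σ^{2k} = (σ²)^k = (12/12)^7 = 1.

Therefore m_{14} = σ^{14} · C_7 = 1 · 429 = 429.


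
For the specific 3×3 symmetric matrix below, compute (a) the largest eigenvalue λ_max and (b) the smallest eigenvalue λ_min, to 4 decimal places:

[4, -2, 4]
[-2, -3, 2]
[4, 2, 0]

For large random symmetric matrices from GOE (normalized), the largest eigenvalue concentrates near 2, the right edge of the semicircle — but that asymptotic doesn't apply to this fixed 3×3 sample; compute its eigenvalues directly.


Since M is real symmetric, all three eigenvalues are real; they are the roots of det(λI − M) = λ³ − (tr M) λ² + s λ − det M, where s is the sum of the principal 2×2 minors.
tr M = 4 + (-3) + 0 = 1.
s = (4·(-3) − (-2)²) + (4·0 − 4²) + ((-3)·0 − 2²) = -16 + (-16) + (-4) = -36.
det M (expand along row 1) = 4·(-4) − (-2)·(-8) + 4·8 = 0.
Characteristic polynomial: λ³ − λ² − 36λ = 0.
Substitute λ = y + (tr M)/3 = y + 0.333333 to remove the quadratic term: y³ + p·y + q = 0 with p = s − (tr M)²/3 = -36.333333 and q = −2(tr M)³/27 + (tr M)·s/3 − det M = -12.074074.
Three real roots ⇒ use the trigonometric (Viète) form: r = 2√(−p/3) = 6.960204, φ = arccos(3q/(p·r)) = arccos(0.143235) = 1.427067 rad.
y_k = r·cos(φ/3 − 2πk/3) for k = 0, 1, 2 gives y = 6.187464, -0.333333, -5.854131.
λ_k = y_k + 0.333333 gives λ = 6.5208, 0.0000, -5.5208 (check: the sum is 1.0000 = tr M).

Hence λ_max = 6.5208 and λ_min = -5.5208.


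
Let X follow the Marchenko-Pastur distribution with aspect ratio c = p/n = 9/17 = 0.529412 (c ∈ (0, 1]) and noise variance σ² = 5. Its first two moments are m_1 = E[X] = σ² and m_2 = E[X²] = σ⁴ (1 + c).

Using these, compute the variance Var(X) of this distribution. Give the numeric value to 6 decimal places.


m_1 = E[X] = σ² = 5, so m_1² = 25.
m_2 = E[X²] = σ⁴ (1 + c) = 25 · (1 + 0.529412) = 25 · 1.529412 = 38.235294.
(Note m_2 − m_1² simplifies to c · σ⁴ = 0.529412 · 25.)

Var(X) = m_2 − m_1² = 38.235294 − 25 = 13.235294.


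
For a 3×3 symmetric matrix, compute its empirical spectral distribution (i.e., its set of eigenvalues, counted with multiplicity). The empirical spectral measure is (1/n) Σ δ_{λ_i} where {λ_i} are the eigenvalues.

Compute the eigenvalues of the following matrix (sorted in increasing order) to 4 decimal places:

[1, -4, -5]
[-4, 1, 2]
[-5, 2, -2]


Since M is real symmetric, all three eigenvalues are real; they are the roots of det(λI − M) = λ³ − (tr M) λ² + s λ − det M, where s is the sum of the principal 2×2 minors.
tr M = 1 + 1 + (-2) = 0.
s = (1·1 − (-4)²) + (1·(-2) − (-5)²) + (1·(-2) − 2²) = -15 + (-27) + (-6) = -48.
det M (expand along row 1) = 1·(-6) − (-4)·18 + (-5)·(-3) = 81.
Characteristic polynomial: λ³ − 48λ − 81 = 0.
Substitute λ = y + (tr M)/3 = y + 0.000000 to remove the quadratic term: y³ + p·y + q = 0 with p = s − (tr M)²/3 = -48.000000 and q = −2(tr M)³/27 + (tr M)·s/3 − det M = -81.000000.
Three real roots ⇒ use the trigonometric (Viète) form: r = 2√(−p/3) = 8.000000, φ = arccos(3q/(p·r)) = arccos(0.632812) = 0.885616 rad.
y_k = r·cos(φ/3 − 2πk/3) for k = 0, 1, 2 gives y = 7.653939, -1.811303, -5.842636.
λ_k = y_k + 0.000000 gives λ = 7.6539, -1.8113, -5.8426 (check: the sum is 0.0000 = tr M).

Eigenvalues sorted in increasing order: [-5.8426, -1.8113, 7.6539].


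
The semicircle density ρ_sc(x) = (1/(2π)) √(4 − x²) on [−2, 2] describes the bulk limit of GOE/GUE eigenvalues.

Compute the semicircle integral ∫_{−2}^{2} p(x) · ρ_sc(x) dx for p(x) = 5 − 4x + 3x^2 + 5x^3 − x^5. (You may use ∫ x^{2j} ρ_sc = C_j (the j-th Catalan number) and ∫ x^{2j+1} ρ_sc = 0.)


Write p(x) = Σ a_i x^i, split into monomials and integrate each against ρ_sc separately.
Using ∫ x^{2j} ρ_sc = C_j = (1/(j+1)) C(2j, j) (Catalan numbers) and ∫ x^{2j+1} ρ_sc = 0 (odd monomials vanish by symmetry):
  i = 0 (even): a_0 · C_{0} = 5 · 1 = 5
  i = 1 (odd): ∫ x^1 ρ_sc = 0 (vanishes)
  i = 2 (even): a_2 · C_{1} = 3 · 1 = 3
  i = 3 (odd): ∫ x^3 ρ_sc = 0 (vanishes)
  i = 5 (odd): ∫ x^5 ρ_sc = 0 (vanishes)

Summing the contributions: ∫_{−2}^{2} p(x) ρ_sc(x) dx = 5 + 3 = 8.


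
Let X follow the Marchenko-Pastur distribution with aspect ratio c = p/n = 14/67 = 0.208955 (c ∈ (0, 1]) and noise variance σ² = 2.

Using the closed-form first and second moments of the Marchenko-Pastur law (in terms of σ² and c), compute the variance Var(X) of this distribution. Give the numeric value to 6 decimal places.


Recall the MP moments m_1 = E[X] = σ² and m_2 = E[X²] = σ⁴ (1 + c).
m_1 = E[X] = σ² = 2, so m_1² = 4.
m_2 = E[X²] = σ⁴ (1 + c) = 4 · (1 + 0.208955) = 4 · 1.208955 = 4.835821.
(Note m_2 − m_1² simplifies to c · σ⁴ = 0.208955 · 4.)

Var(X) = m_2 − m_1² = 4.835821 − 4 = 0.835821.


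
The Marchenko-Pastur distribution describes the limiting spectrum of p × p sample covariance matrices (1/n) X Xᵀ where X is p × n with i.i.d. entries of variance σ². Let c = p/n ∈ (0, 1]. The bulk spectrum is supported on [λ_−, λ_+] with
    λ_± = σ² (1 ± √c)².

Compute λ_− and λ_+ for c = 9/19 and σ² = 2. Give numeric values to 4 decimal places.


c = 9/19 = 0.473684; √c = 0.688247.
λ_− = σ² (1 − √c)² = 2 · (1 − 0.688247)² = 2 · (0.311753)² = 0.194380.
λ_+ = σ² (1 + √c)² = 2 · (1 + 0.688247)² = 2 · (1.688247)² = 5.700357.

Rounded to 4 decimal places: λ_− ≈ 0.1944, λ_+ ≈ 5.7004.


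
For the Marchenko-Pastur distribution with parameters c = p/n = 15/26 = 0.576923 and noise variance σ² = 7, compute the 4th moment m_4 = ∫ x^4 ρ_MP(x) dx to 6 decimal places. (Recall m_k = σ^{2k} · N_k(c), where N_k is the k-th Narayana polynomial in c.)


E[X⁴] = σ⁸ (1 + 6c + 6c² + c³) (fourth MP moment). With σ² = 7 (so σ⁸ = 2401) and c = 15/26 = 0.576923: E[X⁴] = 2401 · (1 + 6·0.576923 + 6·(0.576923)² + (0.576923)³) = 2401 · 6.650603.

So E[X^4] = 15968.098031.


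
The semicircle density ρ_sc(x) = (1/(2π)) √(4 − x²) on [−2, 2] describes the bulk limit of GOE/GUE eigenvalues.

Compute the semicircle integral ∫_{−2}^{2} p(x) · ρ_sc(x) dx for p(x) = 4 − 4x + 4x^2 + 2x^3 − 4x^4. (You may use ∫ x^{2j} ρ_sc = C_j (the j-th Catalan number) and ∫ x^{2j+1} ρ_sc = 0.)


Write p(x) = Σ a_i x^i, split into monomials and integrate each against ρ_sc separately.
Using ∫ x^{2j} ρ_sc = C_j = (1/(j+1)) C(2j, j) (Catalan numbers) and ∫ x^{2j+1} ρ_sc = 0 (odd monomials vanish by symmetry):
  i = 0 (even): a_0 · C_{0} = 4 · 1 = 4
  i = 1 (odd): ∫ x^1 ρ_sc = 0 (vanishes)
  i = 2 (even): a_2 · C_{1} = 4 · 1 = 4
  i = 3 (odd): ∫ x^3 ρ_sc = 0 (vanishes)
  i = 4 (even): a_4 · C_{2} = -4 · 2 = -8

Summing the contributions: ∫_{−2}^{2} p(x) ρ_sc(x) dx = 4 + 4 + (-8) = 0.


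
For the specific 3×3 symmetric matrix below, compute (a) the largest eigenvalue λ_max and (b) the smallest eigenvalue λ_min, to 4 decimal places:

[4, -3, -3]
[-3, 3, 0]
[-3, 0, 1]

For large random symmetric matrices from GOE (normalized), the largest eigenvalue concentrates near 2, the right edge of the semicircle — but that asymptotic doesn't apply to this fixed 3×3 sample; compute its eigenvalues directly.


Since M is real symmetric, all three eigenvalues are real; they are the roots of det(λI − M) = λ³ − (tr M) λ² + s λ − det M, where s is the sum of the principal 2×2 minors.
tr M = 4 + 3 + 1 = 8.
s = (4·3 − (-3)²) + (4·1 − (-3)²) + (3·1 − 0²) = 3 + (-5) + 3 = 1.
det M (expand along row 1) = 4·3 − (-3)·(-3) + (-3)·9 = -24.
Characteristic polynomial: λ³ − 8λ² + λ + 24 = 0.
Substitute λ = y + (tr M)/3 = y + 2.666667 to remove the quadratic term: y³ + p·y + q = 0 with p = s − (tr M)²/3 = -20.333333 and q = −2(tr M)³/27 + (tr M)·s/3 − det M = -11.259259.
Three real roots ⇒ use the trigonometric (Viète) form: r = 2√(−p/3) = 5.206833, φ = arccos(3q/(p·r)) = arccos(0.319043) = 1.246077 rad.
y_k = r·cos(φ/3 − 2πk/3) for k = 0, 1, 2 gives y = 4.764104, -0.562486, -4.201617.
λ_k = y_k + 2.666667 gives λ = 7.4308, 2.1042, -1.5350 (check: the sum is 8.0000 = tr M).

Hence λ_max = 7.4308 and λ_min = -1.5350.


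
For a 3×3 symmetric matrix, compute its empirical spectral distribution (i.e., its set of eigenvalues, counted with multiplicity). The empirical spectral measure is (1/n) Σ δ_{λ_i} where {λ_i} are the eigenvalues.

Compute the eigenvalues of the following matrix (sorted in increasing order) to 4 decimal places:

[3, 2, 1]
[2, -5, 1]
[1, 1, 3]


Since M is real symmetric, all three eigenvalues are real; they are the roots of det(λI − M) = λ³ − (tr M) λ² + s λ − det M, where s is the sum of the principal 2×2 minors.
tr M = 3 + (-5) + 3 = 1.
s = (3·(-5) − 2²) + (3·3 − 1²) + ((-5)·3 − 1²) = -19 + 8 + (-16) = -27.
det M (expand along row 1) = 3·(-16) − 2·5 + 1·7 = -51.
Characteristic polynomial: λ³ − λ² − 27λ + 51 = 0.
Substitute λ = y + (tr M)/3 = y + 0.333333 to remove the quadratic term: y³ + p·y + q = 0 with p = s − (tr M)²/3 = -27.333333 and q = −2(tr M)³/27 + (tr M)·s/3 − det M = 41.925926.
Three real roots ⇒ use the trigonometric (Viète) form: r = 2√(−p/3) = 6.036923, φ = arccos(3q/(p·r)) = arccos(-0.762247) = 2.437574 rad.
y_k = r·cos(φ/3 − 2πk/3) for k = 0, 1, 2 gives y = 4.151398, 1.720056, -5.871454.
λ_k = y_k + 0.333333 gives λ = 4.4847, 2.0534, -5.5381 (check: the sum is 1.0000 = tr M).

Eigenvalues sorted in increasing order: [-5.5381, 2.0534, 4.4847].


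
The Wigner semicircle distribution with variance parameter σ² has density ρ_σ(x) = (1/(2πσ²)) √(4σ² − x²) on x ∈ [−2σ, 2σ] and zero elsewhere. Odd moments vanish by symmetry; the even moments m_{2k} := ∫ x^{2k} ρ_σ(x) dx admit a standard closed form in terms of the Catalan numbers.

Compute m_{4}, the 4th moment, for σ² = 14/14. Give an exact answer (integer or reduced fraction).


By the scaled semicircle moment identity, m_{2k} = σ^{2k} · C_k with k = 2.
C_2 = (1/(k+1)) · C(2k, k) = (1/3) · C(4, 2) = (1/3) · 6 = 2.
σ^{2k} = (σ²)^k = (14/14)^2 = 1.

Therefore m_{4} = σ^{4} · C_2 = 1 · 2 = 2.


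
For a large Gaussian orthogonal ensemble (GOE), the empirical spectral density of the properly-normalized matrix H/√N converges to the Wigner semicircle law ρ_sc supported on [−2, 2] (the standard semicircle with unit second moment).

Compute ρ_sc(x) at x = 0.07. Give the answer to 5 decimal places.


ρ_sc(x) = (1/(2π)) √(4 − x²). With x = 0.07:
  4 − x² = 4 − (0.07)² = 4 − 0.004900 = 3.995100.
  √(4 − x²) = 1.998775.
  1/(2π) = 0.159155.
  ρ_sc(0.07) = 0.159155 · 1.998775 = 0.318115.

Rounded to 5 decimal places: ρ_sc(0.07) ≈ 0.31811.


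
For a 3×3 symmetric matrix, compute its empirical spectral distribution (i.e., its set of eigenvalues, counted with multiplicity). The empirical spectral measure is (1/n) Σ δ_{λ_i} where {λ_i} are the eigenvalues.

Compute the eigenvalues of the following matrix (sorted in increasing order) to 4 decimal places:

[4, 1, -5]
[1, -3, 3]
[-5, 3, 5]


Since M is real symmetric, all three eigenvalues are real; they are the roots of det(λI − M) = λ³ − (tr M) λ² + s λ − det M, where s is the sum of the principal 2×2 minors.
tr M = 4 + (-3) + 5 = 6.
s = (4·(-3) − 1²) + (4·5 − (-5)²) + ((-3)·5 − 3²) = -13 + (-5) + (-24) = -42.
det M (expand along row 1) = 4·(-24) − 1·20 + (-5)·(-12) = -56.
Characteristic polynomial: λ³ − 6λ² − 42λ + 56 = 0.
Substitute λ = y + (tr M)/3 = y + 2.000000 to remove the quadratic term: y³ + p·y + q = 0 with p = s − (tr M)²/3 = -54.000000 and q = −2(tr M)³/27 + (tr M)·s/3 − det M = -44.000000.
Three real roots ⇒ use the trigonometric (Viète) form: r = 2√(−p/3) = 8.485281, φ = arccos(3q/(p·r)) = arccos(0.288081) = 1.278575 rad.
y_k = r·cos(φ/3 − 2πk/3) for k = 0, 1, 2 gives y = 7.726246, -0.825222, -6.901024.
λ_k = y_k + 2.000000 gives λ = 9.7262, 1.1748, -4.9010 (check: the sum is 6.0000 = tr M).

Eigenvalues sorted in increasing order: [-4.9010, 1.1748, 9.7262].


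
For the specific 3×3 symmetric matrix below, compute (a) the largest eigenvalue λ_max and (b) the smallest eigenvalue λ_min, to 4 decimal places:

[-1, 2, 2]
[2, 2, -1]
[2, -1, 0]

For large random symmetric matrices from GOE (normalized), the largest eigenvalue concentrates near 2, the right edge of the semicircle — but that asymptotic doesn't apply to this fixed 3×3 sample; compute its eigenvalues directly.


Since M is real symmetric, all three eigenvalues are real; they are the roots of det(λI − M) = λ³ − (tr M) λ² + s λ − det M, where s is the sum of the principal 2×2 minors.
tr M = -1 + 2 + 0 = 1.
s = ((-1)·2 − 2²) + ((-1)·0 − 2²) + (2·0 − (-1)²) = -6 + (-4) + (-1) = -11.
det M (expand along row 1) = (-1)·(-1) − 2·2 + 2·(-6) = -15.
Characteristic polynomial: λ³ − λ² − 11λ + 15 = 0.
Substitute λ = y + (tr M)/3 = y + 0.333333 to remove the quadratic term: y³ + p·y + q = 0 with p = s − (tr M)²/3 = -11.333333 and q = −2(tr M)³/27 + (tr M)·s/3 − det M = 11.259259.
Three real roots ⇒ use the trigonometric (Viète) form: r = 2√(−p/3) = 3.887301, φ = arccos(3q/(p·r)) = arccos(-0.766700) = 2.444481 rad.
y_k = r·cos(φ/3 − 2πk/3) for k = 0, 1, 2 gives y = 2.666667, 1.116156, -3.782823.
λ_k = y_k + 0.333333 gives λ = 3.0000, 1.4495, -3.4495 (check: the sum is 1.0000 = tr M).

Hence λ_max = 3.0000 and λ_min = -3.4495.


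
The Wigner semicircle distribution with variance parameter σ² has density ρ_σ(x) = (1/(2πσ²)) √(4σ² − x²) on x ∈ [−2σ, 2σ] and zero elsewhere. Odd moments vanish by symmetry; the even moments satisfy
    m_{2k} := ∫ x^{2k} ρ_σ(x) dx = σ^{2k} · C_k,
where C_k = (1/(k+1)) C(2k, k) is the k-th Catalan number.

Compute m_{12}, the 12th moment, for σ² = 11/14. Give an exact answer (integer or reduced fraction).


By the scaled semicircle moment identity, m_{2k} = σ^{2k} · C_k with k = 6.
C_6 = (1/(k+1)) · C(2k, k) = (1/7) · C(12, 6) = (1/7) · 924 = 132.
σ^{2k} = (σ²)^k = (11/14)^6 = 1771561/7529536.

Therefore m_{12} = σ^{12} · C_6 = (1771561/7529536) · 132 = 58461513/1882384.


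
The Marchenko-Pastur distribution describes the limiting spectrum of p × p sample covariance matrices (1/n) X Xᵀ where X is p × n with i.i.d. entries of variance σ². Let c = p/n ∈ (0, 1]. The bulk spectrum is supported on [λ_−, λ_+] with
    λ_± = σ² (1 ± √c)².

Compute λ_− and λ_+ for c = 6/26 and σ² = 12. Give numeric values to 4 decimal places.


c = 6/26 = 0.230769; √c = 0.480384.
λ_− = σ² (1 − √c)² = 12 · (1 − 0.480384)² = 12 · (0.519616)² = 3.240004.
λ_+ = σ² (1 + √c)² = 12 · (1 + 0.480384)² = 12 · (1.480384)² = 26.298458.

Rounded to 4 decimal places: λ_− ≈ 3.2400, λ_+ ≈ 26.2985.


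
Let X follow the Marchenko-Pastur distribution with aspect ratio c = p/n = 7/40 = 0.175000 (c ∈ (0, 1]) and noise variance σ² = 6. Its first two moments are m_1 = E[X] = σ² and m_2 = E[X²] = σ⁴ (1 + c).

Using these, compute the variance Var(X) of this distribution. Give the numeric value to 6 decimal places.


m_1 = E[X] = σ² = 6, so m_1² = 36.
m_2 = E[X²] = σ⁴ (1 + c) = 36 · (1 + 0.175000) = 36 · 1.175000 = 42.300000.
(Note m_2 − m_1² simplifies to c · σ⁴ = 0.175000 · 36.)

Var(X) = m_2 − m_1² = 42.300000 − 36 = 6.300000.


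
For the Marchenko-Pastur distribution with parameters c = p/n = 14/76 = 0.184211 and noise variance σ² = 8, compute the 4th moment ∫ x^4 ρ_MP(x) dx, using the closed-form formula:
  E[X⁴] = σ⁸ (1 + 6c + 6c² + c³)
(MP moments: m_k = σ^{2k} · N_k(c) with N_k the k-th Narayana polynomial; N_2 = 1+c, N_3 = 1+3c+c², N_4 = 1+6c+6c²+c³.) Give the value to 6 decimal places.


E[X⁴] = σ⁸ (1 + 6c + 6c² + c³) (fourth MP moment). With σ² = 8 (so σ⁸ = 4096) and c = 14/76 = 0.184211: E[X⁴] = 4096 · (1 + 6·0.184211 + 6·(0.184211)² + (0.184211)³) = 4096 · 2.315115.

So E[X^4] = 9482.711766.


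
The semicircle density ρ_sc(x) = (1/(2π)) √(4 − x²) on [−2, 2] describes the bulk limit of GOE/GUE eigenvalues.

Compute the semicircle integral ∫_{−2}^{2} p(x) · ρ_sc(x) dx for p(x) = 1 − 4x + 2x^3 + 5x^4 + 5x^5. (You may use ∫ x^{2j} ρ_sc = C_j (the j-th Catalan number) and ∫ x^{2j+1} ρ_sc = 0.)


Write p(x) = Σ a_i x^i, split into monomials and integrate each against ρ_sc separately.
Using ∫ x^{2j} ρ_sc = C_j = (1/(j+1)) C(2j, j) (Catalan numbers) and ∫ x^{2j+1} ρ_sc = 0 (odd monomials vanish by symmetry):
  i = 0 (even): a_0 · C_{0} = 1 · 1 = 1
  i = 1 (odd): ∫ x^1 ρ_sc = 0 (vanishes)
  i = 3 (odd): ∫ x^3 ρ_sc = 0 (vanishes)
  i = 4 (even): a_4 · C_{2} = 5 · 2 = 10
  i = 5 (odd): ∫ x^5 ρ_sc = 0 (vanishes)

Summing the contributions: ∫_{−2}^{2} p(x) ρ_sc(x) dx = 1 + 10 = 11.


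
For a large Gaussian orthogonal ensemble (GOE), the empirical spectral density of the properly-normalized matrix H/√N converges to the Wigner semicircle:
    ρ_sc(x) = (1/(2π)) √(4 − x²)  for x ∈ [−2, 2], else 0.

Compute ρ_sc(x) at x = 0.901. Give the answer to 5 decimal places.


ρ_sc(x) = (1/(2π)) √(4 − x²). With x = 0.901:
  4 − x² = 4 − (0.901)² = 4 − 0.811801 = 3.188199.
  √(4 − x²) = 1.785553.
  1/(2π) = 0.159155.
  ρ_sc(0.901) = 0.159155 · 1.785553 = 0.284180.

Rounded to 5 decimal places: ρ_sc(0.901) ≈ 0.28418.


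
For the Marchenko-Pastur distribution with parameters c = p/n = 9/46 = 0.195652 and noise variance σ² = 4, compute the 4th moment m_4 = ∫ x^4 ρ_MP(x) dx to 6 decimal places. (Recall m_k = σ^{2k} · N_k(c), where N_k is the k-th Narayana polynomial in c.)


E[X⁴] = σ⁸ (1 + 6c + 6c² + c³) (fourth MP moment). With σ² = 4 (so σ⁸ = 256) and c = 9/46 = 0.195652: E[X⁴] = 256 · (1 + 6·0.195652 + 6·(0.195652)² + (0.195652)³) = 256 · 2.411081.

So E[X^4] = 617.236788.


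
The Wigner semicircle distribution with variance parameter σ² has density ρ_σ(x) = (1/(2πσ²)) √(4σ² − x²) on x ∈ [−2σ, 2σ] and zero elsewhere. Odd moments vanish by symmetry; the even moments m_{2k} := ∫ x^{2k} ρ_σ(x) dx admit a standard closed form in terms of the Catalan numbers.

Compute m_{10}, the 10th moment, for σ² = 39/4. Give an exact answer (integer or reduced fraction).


By the scaled semicircle moment identity, m_{2k} = σ^{2k} · C_k with k = 5.
C_5 = (1/(k+1)) · C(2k, k) = (1/6) · C(10, 5) = (1/6) · 252 = 42.
σ^{2k} = (σ²)^k = (39/4)^5 = 90224199/1024.

Therefore m_{10} = σ^{10} · C_5 = (90224199/1024) · 42 = 1894708179/512.


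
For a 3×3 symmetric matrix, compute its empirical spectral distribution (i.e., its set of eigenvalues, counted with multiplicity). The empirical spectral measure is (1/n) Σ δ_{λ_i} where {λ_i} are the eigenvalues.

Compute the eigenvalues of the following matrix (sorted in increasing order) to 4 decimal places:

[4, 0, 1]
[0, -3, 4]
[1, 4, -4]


Since M is real symmetric, all three eigenvalues are real; they are the roots of det(λI − M) = λ³ − (tr M) λ² + s λ − det M, where s is the sum of the principal 2×2 minors.
tr M = 4 + (-3) + (-4) = -3.
s = (4·(-3) − 0²) + (4·(-4) − 1²) + ((-3)·(-4) − 4²) = -12 + (-17) + (-4) = -33.
det M (expand along row 1) = 4·(-4) − 0·(-4) + 1·3 = -13.
Characteristic polynomial: λ³ + 3λ² − 33λ + 13 = 0.
Substitute λ = y + (tr M)/3 = y − 1.000000 to remove the quadratic term: y³ + p·y + q = 0 with p = s − (tr M)²/3 = -36.000000 and q = −2(tr M)³/27 + (tr M)·s/3 − det M = 48.000000.
Three real roots ⇒ use the trigonometric (Viète) form: r = 2√(−p/3) = 6.928203, φ = arccos(3q/(p·r)) = arccos(-0.577350) = 2.186276 rad.
y_k = r·cos(φ/3 − 2πk/3) for k = 0, 1, 2 gives y = 5.168451, 1.411439, -6.579890.
λ_k = y_k − 1.000000 gives λ = 4.1685, 0.4114, -7.5799 (check: the sum is -3.0000 = tr M).

Eigenvalues sorted in increasing order: [-7.5799, 0.4114, 4.1685].


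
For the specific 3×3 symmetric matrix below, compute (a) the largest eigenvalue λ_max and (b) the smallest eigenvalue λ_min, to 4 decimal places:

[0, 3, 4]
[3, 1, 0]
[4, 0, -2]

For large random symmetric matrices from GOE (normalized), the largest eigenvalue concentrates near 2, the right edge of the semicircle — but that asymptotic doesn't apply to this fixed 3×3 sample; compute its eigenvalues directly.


Since M is real symmetric, all three eigenvalues are real; they are the roots of det(λI − M) = λ³ − (tr M) λ² + s λ − det M, where s is the sum of the principal 2×2 minors.
tr M = 0 + 1 + (-2) = -1.
s = (0·1 − 3²) + (0·(-2) − 4²) + (1·(-2) − 0²) = -9 + (-16) + (-2) = -27.
det M (expand along row 1) = 0·(-2) − 3·(-6) + 4·(-4) = 2.
Characteristic polynomial: λ³ + λ² − 27λ − 2 = 0.
Substitute λ = y + (tr M)/3 = y − 0.333333 to remove the quadratic term: y³ + p·y + q = 0 with p = s − (tr M)²/3 = -27.333333 and q = −2(tr M)³/27 + (tr M)·s/3 − det M = 7.074074.
Three real roots ⇒ use the trigonometric (Viète) form: r = 2√(−p/3) = 6.036923, φ = arccos(3q/(p·r)) = arccos(-0.128612) = 1.699766 rad.
y_k = r·cos(φ/3 − 2πk/3) for k = 0, 1, 2 gives y = 5.093575, 0.259447, -5.353022.
λ_k = y_k − 0.333333 gives λ = 4.7602, -0.0739, -5.6864 (check: the sum is -1.0000 = tr M).

Hence λ_max = 4.7602 and λ_min = -5.6864.


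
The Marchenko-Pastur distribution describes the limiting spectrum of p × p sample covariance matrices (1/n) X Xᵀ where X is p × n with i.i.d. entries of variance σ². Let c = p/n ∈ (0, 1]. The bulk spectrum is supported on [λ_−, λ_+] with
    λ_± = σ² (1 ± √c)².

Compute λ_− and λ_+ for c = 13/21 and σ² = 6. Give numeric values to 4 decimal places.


c = 13/21 = 0.619048; √c = 0.786796.
λ_− = σ² (1 − √c)² = 6 · (1 − 0.786796)² = 6 · (0.213204)² = 0.272736.
λ_+ = σ² (1 + √c)² = 6 · (1 + 0.786796)² = 6 · (1.786796)² = 19.155835.

Rounded to 4 decimal places: λ_− ≈ 0.2727, λ_+ ≈ 19.1558.


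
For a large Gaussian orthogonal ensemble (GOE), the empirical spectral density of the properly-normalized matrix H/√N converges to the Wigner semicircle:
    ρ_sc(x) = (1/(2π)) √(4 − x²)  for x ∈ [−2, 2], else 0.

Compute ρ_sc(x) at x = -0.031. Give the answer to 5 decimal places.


ρ_sc(x) = (1/(2π)) √(4 − x²). With x = -0.031:
  4 − x² = 4 − (-0.031)² = 4 − 0.000961 = 3.999039.
  √(4 − x²) = 1.999760.
  1/(2π) = 0.159155.
  ρ_sc(-0.031) = 0.159155 · 1.999760 = 0.318272.

Rounded to 5 decimal places: ρ_sc(-0.031) ≈ 0.31827.


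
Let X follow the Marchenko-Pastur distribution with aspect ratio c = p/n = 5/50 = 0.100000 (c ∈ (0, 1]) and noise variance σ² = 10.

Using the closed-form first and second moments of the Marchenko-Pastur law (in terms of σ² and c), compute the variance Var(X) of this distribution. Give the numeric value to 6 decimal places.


Recall the MP moments m_1 = E[X] = σ² and m_2 = E[X²] = σ⁴ (1 + c).
m_1 = E[X] = σ² = 10, so m_1² = 100.
m_2 = E[X²] = σ⁴ (1 + c) = 100 · (1 + 0.100000) = 100 · 1.100000 = 110.000000.
(Note m_2 − m_1² simplifies to c · σ⁴ = 0.100000 · 100.)

Var(X) = m_2 − m_1² = 110.000000 − 100 = 10.000000.


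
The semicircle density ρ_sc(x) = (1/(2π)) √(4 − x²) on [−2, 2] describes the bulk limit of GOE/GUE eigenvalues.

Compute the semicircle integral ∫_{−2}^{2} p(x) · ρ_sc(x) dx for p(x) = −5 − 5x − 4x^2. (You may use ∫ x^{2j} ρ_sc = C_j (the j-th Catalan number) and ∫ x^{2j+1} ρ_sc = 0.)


Write p(x) = Σ a_i x^i, split into monomials and integrate each against ρ_sc separately.
Using ∫ x^{2j} ρ_sc = C_j = (1/(j+1)) C(2j, j) (Catalan numbers) and ∫ x^{2j+1} ρ_sc = 0 (odd monomials vanish by symmetry):
  i = 0 (even): a_0 · C_{0} = -5 · 1 = -5
  i = 1 (odd): ∫ x^1 ρ_sc = 0 (vanishes)
  i = 2 (even): a_2 · C_{1} = -4 · 1 = -4

Summing the contributions: ∫_{−2}^{2} p(x) ρ_sc(x) dx = (-5) + (-4) = -9.


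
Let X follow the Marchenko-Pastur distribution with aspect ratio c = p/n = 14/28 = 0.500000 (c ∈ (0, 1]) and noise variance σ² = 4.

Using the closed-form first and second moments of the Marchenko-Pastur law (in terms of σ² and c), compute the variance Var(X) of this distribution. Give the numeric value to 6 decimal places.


Recall the MP moments m_1 = E[X] = σ² and m_2 = E[X²] = σ⁴ (1 + c).
m_1 = E[X] = σ² = 4, so m_1² = 16.
m_2 = E[X²] = σ⁴ (1 + c) = 16 · (1 + 0.500000) = 16 · 1.500000 = 24.000000.
(Note m_2 − m_1² simplifies to c · σ⁴ = 0.500000 · 16.)

Var(X) = m_2 − m_1² = 24.000000 − 16 = 8.000000.


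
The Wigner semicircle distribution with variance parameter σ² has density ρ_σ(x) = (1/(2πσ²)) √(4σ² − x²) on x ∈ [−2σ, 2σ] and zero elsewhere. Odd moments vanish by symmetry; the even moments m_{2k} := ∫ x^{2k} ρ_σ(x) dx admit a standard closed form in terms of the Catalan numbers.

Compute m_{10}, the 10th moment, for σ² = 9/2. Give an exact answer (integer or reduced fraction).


By the scaled semicircle moment identity, m_{2k} = σ^{2k} · C_k with k = 5.
C_5 = (1/(k+1)) · C(2k, k) = (1/6) · C(10, 5) = (1/6) · 252 = 42.
σ^{2k} = (σ²)^k = (9/2)^5 = 59049/32.

Therefore m_{10} = σ^{10} · C_5 = (59049/32) · 42 = 1240029/16.


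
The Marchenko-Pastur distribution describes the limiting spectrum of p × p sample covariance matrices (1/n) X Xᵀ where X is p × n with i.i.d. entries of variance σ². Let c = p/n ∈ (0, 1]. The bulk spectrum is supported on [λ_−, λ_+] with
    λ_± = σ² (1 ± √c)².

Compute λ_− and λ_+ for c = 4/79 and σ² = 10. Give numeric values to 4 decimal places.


c = 4/79 = 0.050633; √c = 0.225018.
λ_− = σ² (1 − √c)² = 10 · (1 − 0.225018)² = 10 · (0.774982)² = 6.005978.
λ_+ = σ² (1 + √c)² = 10 · (1 + 0.225018)² = 10 · (1.225018)² = 15.006681.

Rounded to 4 decimal places: λ_− ≈ 6.0060, λ_+ ≈ 15.0067.


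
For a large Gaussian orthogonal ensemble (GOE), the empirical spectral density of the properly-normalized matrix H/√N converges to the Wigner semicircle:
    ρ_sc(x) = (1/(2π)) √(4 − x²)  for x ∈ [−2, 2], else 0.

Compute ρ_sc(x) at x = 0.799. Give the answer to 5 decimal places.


ρ_sc(x) = (1/(2π)) √(4 − x²). With x = 0.799:
  4 − x² = 4 − (0.799)² = 4 − 0.638401 = 3.361599.
  √(4 − x²) = 1.833466.
  1/(2π) = 0.159155.
  ρ_sc(0.799) = 0.159155 · 1.833466 = 0.291805.

Rounded to 5 decimal places: ρ_sc(0.799) ≈ 0.29181.


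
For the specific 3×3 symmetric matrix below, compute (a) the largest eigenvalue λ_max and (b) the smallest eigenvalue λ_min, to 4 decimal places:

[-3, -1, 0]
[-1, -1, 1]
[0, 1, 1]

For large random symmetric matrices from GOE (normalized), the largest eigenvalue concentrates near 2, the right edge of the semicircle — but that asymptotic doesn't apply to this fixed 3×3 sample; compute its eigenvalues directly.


Since M is real symmetric, all three eigenvalues are real; they are the roots of det(λI − M) = λ³ − (tr M) λ² + s λ − det M, where s is the sum of the principal 2×2 minors.
tr M = -3 + (-1) + 1 = -3.
s = ((-3)·(-1) − (-1)²) + ((-3)·1 − 0²) + ((-1)·1 − 1²) = 2 + (-3) + (-2) = -3.
det M (expand along row 1) = (-3)·(-2) − (-1)·(-1) + 0·(-1) = 5.
Characteristic polynomial: λ³ + 3λ² − 3λ − 5 = 0.
Substitute λ = y + (tr M)/3 = y − 1.000000 to remove the quadratic term: y³ + p·y + q = 0 with p = s − (tr M)²/3 = -6.000000 and q = −2(tr M)³/27 + (tr M)·s/3 − det M = 0.000000.
Three real roots ⇒ use the trigonometric (Viète) form: r = 2√(−p/3) = 2.828427, φ = arccos(3q/(p·r)) = arccos(0.000000) = 1.570796 rad.
y_k = r·cos(φ/3 − 2πk/3) for k = 0, 1, 2 gives y = 2.449490, 0.000000, -2.449490.
λ_k = y_k − 1.000000 gives λ = 1.4495, -1.0000, -3.4495 (check: the sum is -3.0000 = tr M).

Hence λ_max = 1.4495 and λ_min = -3.4495.
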